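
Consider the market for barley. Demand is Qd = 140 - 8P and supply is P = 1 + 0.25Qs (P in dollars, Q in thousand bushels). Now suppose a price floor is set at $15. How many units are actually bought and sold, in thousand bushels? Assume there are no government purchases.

20

Rearranging supply gives Qs = 4P - 4. Without the control the market clears where 140 - 8P = 4P - 4, i.e. P* = 12 and Q* = 44.
Since 15 > 12, the floor is binding.
At P = 15: Qd = 140 - 8·15 = 20 and Qs = 4·15 - 4 = 56.
The quantity actually transacted is the short side, demand: 20.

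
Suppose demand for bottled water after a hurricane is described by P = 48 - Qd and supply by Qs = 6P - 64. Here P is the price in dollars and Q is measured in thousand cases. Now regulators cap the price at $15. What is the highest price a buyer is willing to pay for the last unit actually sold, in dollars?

Rearranging demand gives Qd = 48 - P. In a free market, 48 - P = 6P - 64 gives the equilibrium P* = 16, Q* = 32.
Since 15 < 16, the ceiling is binding.
At P = 15: Qd = 48 - 15 = 33 and Qs = 6·15 - 64 = 26.
Only 26 units reach the market. On the demand curve, the marginal buyer's willingness to pay at Q = 26 is (48 - 26) = 22.

22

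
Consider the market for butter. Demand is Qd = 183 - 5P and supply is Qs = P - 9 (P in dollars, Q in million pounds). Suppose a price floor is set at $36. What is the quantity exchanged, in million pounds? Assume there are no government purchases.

3

Without the control the market clears where 183 - 5P = P - 9, i.e. P* = 32 and Q* = 23.
Because the floor (36) lies above the market-clearing price, it is binding.
At P = 36: Qd = 183 - 5·36 = 3 and Qs = 36 - 9 = 27.
The quantity actually transacted is the short side, demand: 3.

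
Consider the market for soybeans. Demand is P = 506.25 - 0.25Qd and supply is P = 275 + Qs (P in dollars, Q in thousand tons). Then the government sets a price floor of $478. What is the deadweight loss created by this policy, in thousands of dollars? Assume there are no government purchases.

3240

Rearranging demand gives Qd = 2025 - 4P; rearranging supply gives Qs = P - 275. Without the control the market clears where 2025 - 4P = P - 275, i.e. P* = 460 and Q* = 185.
The floor of 478 is above the equilibrium price 460, so it binds.
At P = 478: Qd = 2025 - 4·478 = 113 and Qs = 478 - 275 = 203.
Quantity traded falls to 113. At Q = 113 the demand price is (2025 - 113)/4 = 478 and the supply price is 275 + 113 = 388.
Deadweight loss = ½ · (478 - 388) · (185 - 113) = ½ · 90 · 72 = 3240.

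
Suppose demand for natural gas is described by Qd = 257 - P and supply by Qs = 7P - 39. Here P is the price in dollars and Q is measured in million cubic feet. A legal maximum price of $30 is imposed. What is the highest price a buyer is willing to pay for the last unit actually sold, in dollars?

Setting quantity demanded equal to quantity supplied, 257 - P = 7P - 39, gives P* = 37 and Q* = 220.
The ceiling of 30 is below the equilibrium price 37, so it binds.
At P = 30: Qd = 257 - 30 = 227 and Qs = 7·30 - 39 = 171.
Only 171 units reach the market. On the demand curve, the marginal buyer's willingness to pay at Q = 171 is (257 - 171) = 86.

86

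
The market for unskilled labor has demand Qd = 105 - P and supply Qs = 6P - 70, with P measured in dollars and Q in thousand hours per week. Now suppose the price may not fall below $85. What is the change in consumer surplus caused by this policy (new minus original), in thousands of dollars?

-3000

Without the control the market clears where 105 - P = 6P - 70, i.e. P* = 25 and Q* = 80.
Because the floor (85) lies above the market-clearing price, it is binding.
At P = 85: Qd = 105 - 85 = 20 and Qs = 6·85 - 70 = 440.
Consumer surplus without the control is ½ · (105 - 25) · 80 = 3200.
With the floor, consumers buy 20 units at 85, so CS = ½ · (105 - 85) · 20 = 200.
Change in consumer surplus = 200 - 3200 = -3000.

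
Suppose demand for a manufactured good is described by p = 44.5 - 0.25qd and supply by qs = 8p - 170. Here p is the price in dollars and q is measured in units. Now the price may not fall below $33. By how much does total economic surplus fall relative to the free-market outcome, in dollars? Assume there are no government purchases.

48

Rearranging demand gives qd = 178 - 4p. Setting quantity demanded equal to quantity supplied, 178 - 4p = 8p - 170, gives p* = 29 and q* = 62.
The floor of 33 is above the equilibrium price 29, so it binds.
At p = 33: qd = 178 - 4·33 = 46 and qs = 8·33 - 170 = 94.
Quantity traded falls to 46. At q = 46 the demand price is (178 - 46)/4 = 33 and the supply price is (170 + 46)/8 = 27.
Deadweight loss = ½ · (33 - 27) · (62 - 46) = ½ · 6 · 16 = 48.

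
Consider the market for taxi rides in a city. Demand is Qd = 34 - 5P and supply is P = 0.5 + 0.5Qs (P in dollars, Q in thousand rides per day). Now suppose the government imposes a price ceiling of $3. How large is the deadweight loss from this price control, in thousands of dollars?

5.6

Rearranging supply gives Qs = 2P - 1. Equilibrium: 34 - 5P = 2P - 1, so 35 = 7P and P* = 5, Q* = 9.
The ceiling of 3 is below the equilibrium price 5, so it binds.
At P = 3: Qd = 34 - 5·3 = 19 and Qs = 2·3 - 1 = 5.
Quantity traded falls to 5. At Q = 5 the demand price is (34 - 5)/5 = 5.8 and the supply price is (1 + 5)/2 = 3.
Deadweight loss = ½ · (5.8 - 3) · (9 - 5) = ½ · 2.8 · 4 = 5.6.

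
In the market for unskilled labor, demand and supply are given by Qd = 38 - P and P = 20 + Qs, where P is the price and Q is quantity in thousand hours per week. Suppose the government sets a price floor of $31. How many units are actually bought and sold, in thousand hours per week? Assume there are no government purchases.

Rearranging supply gives Qs = P - 20. Without the control the market clears where 38 - P = P - 20, i.e. P* = 29 and Q* = 9.
Since 31 > 29, the floor is binding.
At P = 31: Qd = 38 - 31 = 7 and Qs = 31 - 20 = 11.
The quantity actually transacted is the short side, demand: 7.

7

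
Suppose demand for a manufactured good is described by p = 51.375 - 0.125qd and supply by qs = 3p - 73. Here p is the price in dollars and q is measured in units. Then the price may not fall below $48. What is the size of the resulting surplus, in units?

44

Rearranging demand gives qd = 411 - 8p. In a free market, 411 - 8p = 3p - 73 gives the equilibrium p* = 44, q* = 59.
Because the floor (48) lies above the market-clearing price, it is binding.
At p = 48: qd = 411 - 8·48 = 27 and qs = 3·48 - 73 = 71.
Surplus = qs - qd = 71 - 27 = 44.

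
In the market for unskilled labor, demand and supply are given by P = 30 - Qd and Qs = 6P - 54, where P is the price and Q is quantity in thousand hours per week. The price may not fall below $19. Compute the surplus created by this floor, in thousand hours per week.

49

Rearranging demand gives Qd = 30 - P. Without the control the market clears where 30 - P = 6P - 54, i.e. P* = 12 and Q* = 18.
Since 19 > 12, the floor is binding.
At P = 19: Qd = 30 - 19 = 11 and Qs = 6·19 - 54 = 60.
Surplus = Qs - Qd = 60 - 11 = 49.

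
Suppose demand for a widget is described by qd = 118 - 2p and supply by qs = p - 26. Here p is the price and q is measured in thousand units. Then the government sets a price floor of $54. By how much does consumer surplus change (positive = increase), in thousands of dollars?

-96

In a free market, 118 - 2p = p - 26 gives the equilibrium p* = 48, q* = 22.
Because the floor (54) lies above the market-clearing price, it is binding.
At p = 54: qd = 118 - 2·54 = 10 and qs = 54 - 26 = 28.
Consumer surplus without the control is ½ · (59 - 48) · 22 = 121.
With the floor, consumers buy 10 units at 54, so CS = ½ · (59 - 54) · 10 = 25.
Change in consumer surplus = 25 - 121 = -96.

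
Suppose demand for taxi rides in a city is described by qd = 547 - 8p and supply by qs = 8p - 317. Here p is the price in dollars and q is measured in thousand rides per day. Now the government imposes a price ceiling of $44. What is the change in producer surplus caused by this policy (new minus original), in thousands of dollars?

Without the control the market clears where 547 - 8p = 8p - 317, i.e. p* = 54 and q* = 115.
Because the ceiling (44) lies below the market-clearing price, it is binding.
At p = 44: qd = 547 - 8·44 = 195 and qs = 8·44 - 317 = 35.
Producer surplus without the control is ½ · (54 - 39.625) · 115 = 826.5625.
With the ceiling, producers sell 35 units at 44, so PS = ½ · (44 - 39.625) · 35 = 76.5625.
Change in producer surplus = 76.5625 - 826.5625 = -750.

-750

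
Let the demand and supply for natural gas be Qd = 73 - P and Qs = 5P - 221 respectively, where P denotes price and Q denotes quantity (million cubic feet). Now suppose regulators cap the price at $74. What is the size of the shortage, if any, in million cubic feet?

0

Without the control the market clears where 73 - P = 5P - 221, i.e. P* = 49 and Q* = 24.
The ceiling of 74 is above the equilibrium price 49, so it is not binding; the market clears at P* = 49, Q* = 24.
Since the control does not bind, there is no shortage.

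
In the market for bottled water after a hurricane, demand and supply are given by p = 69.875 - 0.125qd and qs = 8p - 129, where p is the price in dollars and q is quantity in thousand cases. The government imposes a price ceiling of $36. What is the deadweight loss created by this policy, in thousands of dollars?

Rearranging demand gives qd = 559 - 8p. Equilibrium: 559 - 8p = 8p - 129, so 688 = 16p and p* = 43, q* = 215.
Because the ceiling (36) lies below the market-clearing price, it is binding.
At p = 36: qd = 559 - 8·36 = 271 and qs = 8·36 - 129 = 159.
Quantity traded falls to 159. At q = 159 the demand price is (559 - 159)/8 = 50 and the supply price is (129 + 159)/8 = 36.
Deadweight loss = ½ · (50 - 36) · (215 - 159) = ½ · 14 · 56 = 392.

392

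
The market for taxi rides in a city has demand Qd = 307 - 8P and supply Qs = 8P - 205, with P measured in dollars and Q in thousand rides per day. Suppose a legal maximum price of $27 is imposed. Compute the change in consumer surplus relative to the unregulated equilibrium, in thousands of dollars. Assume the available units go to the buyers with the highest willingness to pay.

-45

Equilibrium: 307 - 8P = 8P - 205, so 512 = 16P and P* = 32, Q* = 51.
The ceiling of 27 is below the equilibrium price 32, so it binds.
At P = 27: Qd = 307 - 8·27 = 91 and Qs = 8·27 - 205 = 11.
Consumer surplus without the control is ½ · (38.375 - 32) · 51 = 162.5625.
With the ceiling, 11 units are sold at 27 (assume they go to the highest-value buyers). The demand price at Q = 11 is 37, so CS = ½ · [(38.375 - 27) + (37 - 27)] · 11 = 117.5625.
Change in consumer surplus = 117.5625 - 162.5625 = -45.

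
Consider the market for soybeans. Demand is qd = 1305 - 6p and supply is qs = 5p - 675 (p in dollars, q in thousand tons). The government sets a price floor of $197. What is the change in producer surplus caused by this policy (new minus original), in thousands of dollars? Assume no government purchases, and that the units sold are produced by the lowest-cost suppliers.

1050.6

In a free market, 1305 - 6p = 5p - 675 gives the equilibrium p* = 180, q* = 225.
The floor of 197 is above the equilibrium price 180, so it binds.
At p = 197: qd = 1305 - 6·197 = 123 and qs = 5·197 - 675 = 310.
Producer surplus without the control is ½ · (180 - 135) · 225 = 5062.5.
With the floor, 123 units are sold at 197. The supply price at q = 123 is 159.6, so PS = ½ · [(197 - 135) + (197 - 159.6)] · 123 = 6113.1.
Change in producer surplus = 6113.1 - 5062.5 = 1050.6.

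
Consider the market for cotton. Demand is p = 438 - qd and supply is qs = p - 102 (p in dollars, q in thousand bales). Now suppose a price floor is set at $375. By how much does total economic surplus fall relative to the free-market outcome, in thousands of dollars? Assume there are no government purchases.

11025

Rearranging demand gives qd = 438 - p. Equilibrium: 438 - p = p - 102, so 540 = 2p and p* = 270, q* = 168.
Because the floor (375) lies above the market-clearing price, it is binding.
At p = 375: qd = 438 - 375 = 63 and qs = 375 - 102 = 273.
Quantity traded falls to 63. At q = 63 the demand price is 438 - 63 = 375 and the supply price is 102 + 63 = 165.
Deadweight loss = ½ · (375 - 165) · (168 - 63) = ½ · 210 · 105 = 11025.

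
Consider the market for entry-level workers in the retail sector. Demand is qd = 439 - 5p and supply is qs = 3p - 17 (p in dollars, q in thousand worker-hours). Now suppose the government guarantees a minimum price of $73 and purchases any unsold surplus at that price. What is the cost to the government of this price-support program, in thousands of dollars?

9344

Setting quantity demanded equal to quantity supplied, 439 - 5p = 3p - 17, gives p* = 57 and q* = 154.
The floor of 73 is above the equilibrium price 57, so it binds.
At p = 73: qd = 439 - 5·73 = 74 and qs = 3·73 - 17 = 202.
Surplus = qs - qd = 128.
Government expenditure = surplus × support price = 128 × 73 = 9344.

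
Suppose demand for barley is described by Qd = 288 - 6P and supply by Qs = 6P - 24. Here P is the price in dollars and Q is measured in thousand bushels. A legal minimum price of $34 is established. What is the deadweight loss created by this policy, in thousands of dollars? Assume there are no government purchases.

384

Setting quantity demanded equal to quantity supplied, 288 - 6P = 6P - 24, gives P* = 26 and Q* = 132.
Since 34 > 26, the floor is binding.
At P = 34: Qd = 288 - 6·34 = 84 and Qs = 6·34 - 24 = 180.
Quantity traded falls to 84. At Q = 84 the demand price is (288 - 84)/6 = 34 and the supply price is (24 + 84)/6 = 18.
Deadweight loss = ½ · (34 - 18) · (132 - 84) = ½ · 16 · 48 = 384.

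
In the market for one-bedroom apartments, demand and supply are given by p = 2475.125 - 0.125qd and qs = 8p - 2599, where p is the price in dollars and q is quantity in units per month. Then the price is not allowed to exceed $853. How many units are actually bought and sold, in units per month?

4225

Rearranging demand gives qd = 19801 - 8p. In a free market, 19801 - 8p = 8p - 2599 gives the equilibrium p* = 1400, q* = 8601.
Because the ceiling (853) lies below the market-clearing price, it is binding.
At p = 853: qd = 19801 - 8·853 = 12977 and qs = 8·853 - 2599 = 4225.
The quantity actually transacted is the short side, supply: 4225.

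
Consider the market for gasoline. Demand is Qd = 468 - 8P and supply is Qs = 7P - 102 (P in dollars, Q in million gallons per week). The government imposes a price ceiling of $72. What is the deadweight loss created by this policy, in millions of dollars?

In a free market, 468 - 8P = 7P - 102 gives the equilibrium P* = 38, Q* = 164.
The ceiling of 72 is above the equilibrium price 38, so it is not binding; the market clears at P* = 38, Q* = 164.
Since the control does not bind, no trades are prevented and deadweight loss is zero.

0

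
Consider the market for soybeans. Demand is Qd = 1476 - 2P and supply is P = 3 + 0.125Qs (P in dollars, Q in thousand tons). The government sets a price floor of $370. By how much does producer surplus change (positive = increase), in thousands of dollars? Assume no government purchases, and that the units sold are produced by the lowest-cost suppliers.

149820

Rearranging supply gives Qs = 8P - 24. In a free market, 1476 - 2P = 8P - 24 gives the equilibrium P* = 150, Q* = 1176.
Because the floor (370) lies above the market-clearing price, it is binding.
At P = 370: Qd = 1476 - 2·370 = 736 and Qs = 8·370 - 24 = 2936.
Producer surplus without the control is ½ · (150 - 3) · 1176 = 86436.
With the floor, 736 units are sold at 370. The supply price at Q = 736 is 95, so PS = ½ · [(370 - 3) + (370 - 95)] · 736 = 236256.
Change in producer surplus = 236256 - 86436 = 149820.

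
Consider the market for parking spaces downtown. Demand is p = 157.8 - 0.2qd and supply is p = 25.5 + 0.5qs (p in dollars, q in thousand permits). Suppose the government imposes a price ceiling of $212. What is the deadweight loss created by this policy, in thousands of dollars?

0

Rearranging demand gives qd = 789 - 5p; rearranging supply gives qs = 2p - 51. Without the control the market clears where 789 - 5p = 2p - 51, i.e. p* = 120 and q* = 189.
The ceiling of 212 is above the equilibrium price 120, so it is not binding; the market clears at p* = 120, q* = 189.
Since the control does not bind, no trades are prevented and deadweight loss is zero.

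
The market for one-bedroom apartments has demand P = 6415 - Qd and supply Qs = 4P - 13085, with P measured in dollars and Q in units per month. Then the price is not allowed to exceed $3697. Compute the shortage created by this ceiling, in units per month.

1015

Rearranging demand gives Qd = 6415 - P. In a free market, 6415 - P = 4P - 13085 gives the equilibrium P* = 3900, Q* = 2515.
Since 3697 < 3900, the ceiling is binding.
At P = 3697: Qd = 6415 - 3697 = 2718 and Qs = 4·3697 - 13085 = 1703.
Shortage = Qd - Qs = 2718 - 1703 = 1015.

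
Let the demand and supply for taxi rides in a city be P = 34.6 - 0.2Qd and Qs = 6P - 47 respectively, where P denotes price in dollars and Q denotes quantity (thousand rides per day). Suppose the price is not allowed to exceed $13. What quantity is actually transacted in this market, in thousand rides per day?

31

Rearranging demand gives Qd = 173 - 5P. In a free market, 173 - 5P = 6P - 47 gives the equilibrium P* = 20, Q* = 73.
Because the ceiling (13) lies below the market-clearing price, it is binding.
At P = 13: Qd = 173 - 5·13 = 108 and Qs = 6·13 - 47 = 31.
The quantity actually transacted is the short side, supply: 31.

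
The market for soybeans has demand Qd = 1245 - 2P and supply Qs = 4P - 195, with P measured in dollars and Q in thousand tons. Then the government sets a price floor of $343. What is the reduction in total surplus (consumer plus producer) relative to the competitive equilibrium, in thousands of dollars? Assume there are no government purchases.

Without the control the market clears where 1245 - 2P = 4P - 195, i.e. P* = 240 and Q* = 765.
The floor of 343 is above the equilibrium price 240, so it binds.
At P = 343: Qd = 1245 - 2·343 = 559 and Qs = 4·343 - 195 = 1177.
Quantity traded falls to 559. At Q = 559 the demand price is (1245 - 559)/2 = 343 and the supply price is (195 + 559)/4 = 188.5.
Deadweight loss = ½ · (343 - 188.5) · (765 - 559) = ½ · 154.5 · 206 = 15913.5.

15913.5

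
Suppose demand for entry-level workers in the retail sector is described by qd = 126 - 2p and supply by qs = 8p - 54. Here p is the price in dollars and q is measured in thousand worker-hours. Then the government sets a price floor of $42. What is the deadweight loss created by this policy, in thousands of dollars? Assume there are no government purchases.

720

Equilibrium: 126 - 2p = 8p - 54, so 180 = 10p and p* = 18, q* = 90.
Since 42 > 18, the floor is binding.
At p = 42: qd = 126 - 2·42 = 42 and qs = 8·42 - 54 = 282.
Quantity traded falls to 42. At q = 42 the demand price is (126 - 42)/2 = 42 and the supply price is (54 + 42)/8 = 12.
Deadweight loss = ½ · (42 - 12) · (90 - 42) = ½ · 30 · 48 = 720.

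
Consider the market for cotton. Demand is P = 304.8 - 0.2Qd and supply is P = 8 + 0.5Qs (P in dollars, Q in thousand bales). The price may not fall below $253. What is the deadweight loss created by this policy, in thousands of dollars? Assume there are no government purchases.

Rearranging demand gives Qd = 1524 - 5P; rearranging supply gives Qs = 2P - 16. In a free market, 1524 - 5P = 2P - 16 gives the equilibrium P* = 220, Q* = 424.
Since 253 > 220, the floor is binding.
At P = 253: Qd = 1524 - 5·253 = 259 and Qs = 2·253 - 16 = 490.
Quantity traded falls to 259. At Q = 259 the demand price is (1524 - 259)/5 = 253 and the supply price is (16 + 259)/2 = 137.5.
Deadweight loss = ½ · (253 - 137.5) · (424 - 259) = ½ · 115.5 · 165 = 9528.75.

9528.75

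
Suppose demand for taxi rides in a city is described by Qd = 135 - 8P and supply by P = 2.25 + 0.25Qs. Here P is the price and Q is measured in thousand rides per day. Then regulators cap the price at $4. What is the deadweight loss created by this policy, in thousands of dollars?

192

Rearranging supply gives Qs = 4P - 9. In a free market, 135 - 8P = 4P - 9 gives the equilibrium P* = 12, Q* = 39.
The ceiling of 4 is below the equilibrium price 12, so it binds.
At P = 4: Qd = 135 - 8·4 = 103 and Qs = 4·4 - 9 = 7.
Quantity traded falls to 7. At Q = 7 the demand price is (135 - 7)/8 = 16 and the supply price is (9 + 7)/4 = 4.
Deadweight loss = ½ · (16 - 4) · (39 - 7) = ½ · 12 · 32 = 192.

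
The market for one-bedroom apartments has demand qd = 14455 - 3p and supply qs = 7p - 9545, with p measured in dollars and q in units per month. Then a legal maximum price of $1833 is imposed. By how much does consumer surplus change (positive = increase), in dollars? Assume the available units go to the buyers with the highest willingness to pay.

Without the control the market clears where 14455 - 3p = 7p - 9545, i.e. p* = 2400 and q* = 7255.
The ceiling of 1833 is below the equilibrium price 2400, so it binds.
At p = 1833: qd = 14455 - 3·1833 = 8956 and qs = 7·1833 - 9545 = 3286.
Consumer surplus without the control is ½ · (14455/3 - 2400) · 7255 = 52635025/6.
With the ceiling, 3286 units are sold at 1833 (assume they go to the highest-value buyers). The demand price at q = 3286 is 3723, so CS = ½ · [(14455/3 - 1833) + (3723 - 1833)] · 3286 = 24030518/3.
Change in consumer surplus = 24030518/3 - 52635025/6 = -762331.5.

-762331.5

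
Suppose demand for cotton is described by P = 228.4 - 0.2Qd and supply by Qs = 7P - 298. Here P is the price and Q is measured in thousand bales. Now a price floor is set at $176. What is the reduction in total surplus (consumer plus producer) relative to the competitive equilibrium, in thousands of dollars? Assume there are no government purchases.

Rearranging demand gives Qd = 1142 - 5P. Equilibrium: 1142 - 5P = 7P - 298, so 1440 = 12P and P* = 120, Q* = 542.
Because the floor (176) lies above the market-clearing price, it is binding.
At P = 176: Qd = 1142 - 5·176 = 262 and Qs = 7·176 - 298 = 934.
Quantity traded falls to 262. At Q = 262 the demand price is (1142 - 262)/5 = 176 and the supply price is (298 + 262)/7 = 80.
Deadweight loss = ½ · (176 - 80) · (542 - 262) = ½ · 96 · 280 = 13440.

13440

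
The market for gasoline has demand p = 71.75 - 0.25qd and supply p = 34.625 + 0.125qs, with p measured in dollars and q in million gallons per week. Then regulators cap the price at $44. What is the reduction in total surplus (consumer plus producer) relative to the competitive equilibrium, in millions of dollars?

108

Rearranging demand gives qd = 287 - 4p; rearranging supply gives qs = 8p - 277. In a free market, 287 - 4p = 8p - 277 gives the equilibrium p* = 47, q* = 99.
Because the ceiling (44) lies below the market-clearing price, it is binding.
At p = 44: qd = 287 - 4·44 = 111 and qs = 8·44 - 277 = 75.
Quantity traded falls to 75. At q = 75 the demand price is (287 - 75)/4 = 53 and the supply price is (277 + 75)/8 = 44.
Deadweight loss = ½ · (53 - 44) · (99 - 75) = ½ · 9 · 24 = 108.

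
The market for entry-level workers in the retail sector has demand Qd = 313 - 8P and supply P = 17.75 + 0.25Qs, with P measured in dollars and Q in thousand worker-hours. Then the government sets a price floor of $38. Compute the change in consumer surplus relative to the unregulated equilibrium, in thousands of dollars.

-198

Rearranging supply gives Qs = 4P - 71. In a free market, 313 - 8P = 4P - 71 gives the equilibrium P* = 32, Q* = 57.
Since 38 > 32, the floor is binding.
At P = 38: Qd = 313 - 8·38 = 9 and Qs = 4·38 - 71 = 81.
Consumer surplus without the control is ½ · (39.125 - 32) · 57 = 203.0625.
With the floor, consumers buy 9 units at 38, so CS = ½ · (39.125 - 38) · 9 = 5.0625.
Change in consumer surplus = 5.0625 - 203.0625 = -198.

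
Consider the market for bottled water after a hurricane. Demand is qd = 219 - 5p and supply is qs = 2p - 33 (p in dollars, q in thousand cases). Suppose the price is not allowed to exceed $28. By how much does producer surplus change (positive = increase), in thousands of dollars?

Setting quantity demanded equal to quantity supplied, 219 - 5p = 2p - 33, gives p* = 36 and q* = 39.
The ceiling of 28 is below the equilibrium price 36, so it binds.
At p = 28: qd = 219 - 5·28 = 79 and qs = 2·28 - 33 = 23.
Producer surplus without the control is ½ · (36 - 16.5) · 39 = 380.25.
With the ceiling, producers sell 23 units at 28, so PS = ½ · (28 - 16.5) · 23 = 132.25.
Change in producer surplus = 132.25 - 380.25 = -248.

-248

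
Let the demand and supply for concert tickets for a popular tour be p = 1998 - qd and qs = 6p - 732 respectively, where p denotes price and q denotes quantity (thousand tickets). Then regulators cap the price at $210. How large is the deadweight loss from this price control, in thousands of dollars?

680400

Rearranging demand gives qd = 1998 - p. In a free market, 1998 - p = 6p - 732 gives the equilibrium p* = 390, q* = 1608.
The ceiling of 210 is below the equilibrium price 390, so it binds.
At p = 210: qd = 1998 - 210 = 1788 and qs = 6·210 - 732 = 528.
Quantity traded falls to 528. At q = 528 the demand price is 1998 - 528 = 1470 and the supply price is (732 + 528)/6 = 210.
Deadweight loss = ½ · (1470 - 210) · (1608 - 528) = ½ · 1260 · 1080 = 680400.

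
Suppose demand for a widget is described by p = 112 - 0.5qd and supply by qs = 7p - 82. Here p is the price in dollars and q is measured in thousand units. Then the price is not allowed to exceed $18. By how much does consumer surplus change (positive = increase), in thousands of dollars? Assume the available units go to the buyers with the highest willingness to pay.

-2432

Rearranging demand gives qd = 224 - 2p. Without the control the market clears where 224 - 2p = 7p - 82, i.e. p* = 34 and q* = 156.
Since 18 < 34, the ceiling is binding.
At p = 18: qd = 224 - 2·18 = 188 and qs = 7·18 - 82 = 44.
Consumer surplus without the control is ½ · (112 - 34) · 156 = 6084.
With the ceiling, 44 units are sold at 18 (assume they go to the highest-value buyers). The demand price at q = 44 is 90, so CS = ½ · [(112 - 18) + (90 - 18)] · 44 = 3652.
Change in consumer surplus = 3652 - 6084 = -2432.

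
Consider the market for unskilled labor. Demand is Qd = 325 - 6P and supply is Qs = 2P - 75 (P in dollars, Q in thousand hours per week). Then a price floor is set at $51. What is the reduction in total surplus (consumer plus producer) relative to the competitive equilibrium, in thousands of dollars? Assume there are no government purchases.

Without the control the market clears where 325 - 6P = 2P - 75, i.e. P* = 50 and Q* = 25.
The floor of 51 is above the equilibrium price 50, so it binds.
At P = 51: Qd = 325 - 6·51 = 19 and Qs = 2·51 - 75 = 27.
Quantity traded falls to 19. At Q = 19 the demand price is (325 - 19)/6 = 51 and the supply price is (75 + 19)/2 = 47.
Deadweight loss = ½ · (51 - 47) · (25 - 19) = ½ · 4 · 6 = 12.

12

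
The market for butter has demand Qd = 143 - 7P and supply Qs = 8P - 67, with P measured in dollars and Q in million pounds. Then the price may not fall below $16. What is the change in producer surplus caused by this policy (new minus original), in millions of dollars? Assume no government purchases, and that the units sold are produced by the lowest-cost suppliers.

49.75

Equilibrium: 143 - 7P = 8P - 67, so 210 = 15P and P* = 14, Q* = 45.
The floor of 16 is above the equilibrium price 14, so it binds.
At P = 16: Qd = 143 - 7·16 = 31 and Qs = 8·16 - 67 = 61.
Producer surplus without the control is ½ · (14 - 8.375) · 45 = 126.5625.
With the floor, 31 units are sold at 16. The supply price at Q = 31 is 12.25, so PS = ½ · [(16 - 8.375) + (16 - 12.25)] · 31 = 176.3125.
Change in producer surplus = 176.3125 - 126.5625 = 49.75.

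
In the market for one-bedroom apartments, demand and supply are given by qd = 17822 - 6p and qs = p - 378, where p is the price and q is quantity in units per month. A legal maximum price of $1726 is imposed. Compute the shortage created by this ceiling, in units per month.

In a free market, 17822 - 6p = p - 378 gives the equilibrium p* = 2600, q* = 2222.
The ceiling of 1726 is below the equilibrium price 2600, so it binds.
At p = 1726: qd = 17822 - 6·1726 = 7466 and qs = 1726 - 378 = 1348.
Shortage = qd - qs = 7466 - 1348 = 6118.

6118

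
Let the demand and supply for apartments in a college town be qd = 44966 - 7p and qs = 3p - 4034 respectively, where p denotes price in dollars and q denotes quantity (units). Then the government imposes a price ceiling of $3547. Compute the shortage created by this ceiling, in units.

13530

Without the control the market clears where 44966 - 7p = 3p - 4034, i.e. p* = 4900 and q* = 10666.
Since 3547 < 4900, the ceiling is binding.
At p = 3547: qd = 44966 - 7·3547 = 20137 and qs = 3·3547 - 4034 = 6607.
Shortage = qd - qs = 20137 - 6607 = 13530.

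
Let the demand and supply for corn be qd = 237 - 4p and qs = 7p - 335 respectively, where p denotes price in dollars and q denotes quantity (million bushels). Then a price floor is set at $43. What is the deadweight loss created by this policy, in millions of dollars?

Setting quantity demanded equal to quantity supplied, 237 - 4p = 7p - 335, gives p* = 52 and q* = 29.
Since 43 is below p* = 52, the floor does not bind and the free-market outcome prevails.
Since the control does not bind, no trades are prevented and deadweight loss is zero.

0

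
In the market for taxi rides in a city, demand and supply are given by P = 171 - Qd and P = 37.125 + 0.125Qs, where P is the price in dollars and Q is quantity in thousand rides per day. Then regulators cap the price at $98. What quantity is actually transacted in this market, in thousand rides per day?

119

Rearranging demand gives Qd = 171 - P; rearranging supply gives Qs = 8P - 297. Equilibrium: 171 - P = 8P - 297, so 468 = 9P and P* = 52, Q* = 119.
The ceiling of 98 is above the equilibrium price 52, so it is not binding; the market clears at P* = 52, Q* = 119.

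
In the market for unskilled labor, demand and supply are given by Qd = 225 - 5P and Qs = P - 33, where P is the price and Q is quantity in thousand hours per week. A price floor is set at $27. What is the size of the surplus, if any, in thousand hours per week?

In a free market, 225 - 5P = P - 33 gives the equilibrium P* = 43, Q* = 10.
The floor of 27 is below the equilibrium price 43, so it is not binding; the market clears at P* = 43, Q* = 10.
Since the control does not bind, there is no surplus.

0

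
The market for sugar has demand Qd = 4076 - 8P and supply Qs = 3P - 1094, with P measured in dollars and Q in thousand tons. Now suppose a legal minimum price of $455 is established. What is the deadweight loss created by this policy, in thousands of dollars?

0

In a free market, 4076 - 8P = 3P - 1094 gives the equilibrium P* = 470, Q* = 316.
The floor of 455 is below the equilibrium price 470, so it is not binding; the market clears at P* = 470, Q* = 316.
Since the control does not bind, no trades are prevented and deadweight loss is zero.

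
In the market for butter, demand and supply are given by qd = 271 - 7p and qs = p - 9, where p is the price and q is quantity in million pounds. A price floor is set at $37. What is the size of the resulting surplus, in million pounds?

Setting quantity demanded equal to quantity supplied, 271 - 7p = p - 9, gives p* = 35 and q* = 26.
Since 37 > 35, the floor is binding.
At p = 37: qd = 271 - 7·37 = 12 and qs = 37 - 9 = 28.
Surplus = qs - qd = 28 - 12 = 16.

16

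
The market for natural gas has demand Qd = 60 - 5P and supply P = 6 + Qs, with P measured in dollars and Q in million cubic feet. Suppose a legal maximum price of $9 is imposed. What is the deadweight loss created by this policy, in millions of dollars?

Rearranging supply gives Qs = P - 6. Equilibrium: 60 - 5P = P - 6, so 66 = 6P and P* = 11, Q* = 5.
The ceiling of 9 is below the equilibrium price 11, so it binds.
At P = 9: Qd = 60 - 5·9 = 15 and Qs = 9 - 6 = 3.
Quantity traded falls to 3. At Q = 3 the demand price is (60 - 3)/5 = 11.4 and the supply price is 6 + 3 = 9.
Deadweight loss = ½ · (11.4 - 9) · (5 - 3) = ½ · 2.4 · 2 = 2.4.

2.4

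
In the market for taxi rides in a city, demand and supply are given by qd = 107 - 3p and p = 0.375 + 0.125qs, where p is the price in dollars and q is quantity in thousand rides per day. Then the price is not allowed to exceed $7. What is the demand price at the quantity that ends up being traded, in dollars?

18

Rearranging supply gives qs = 8p - 3. In a free market, 107 - 3p = 8p - 3 gives the equilibrium p* = 10, q* = 77.
Because the ceiling (7) lies below the market-clearing price, it is binding.
At p = 7: qd = 107 - 3·7 = 86 and qs = 8·7 - 3 = 53.
Only 53 units reach the market. On the demand curve, the marginal buyer's willingness to pay at q = 53 is (107 - 53)/3 = 18.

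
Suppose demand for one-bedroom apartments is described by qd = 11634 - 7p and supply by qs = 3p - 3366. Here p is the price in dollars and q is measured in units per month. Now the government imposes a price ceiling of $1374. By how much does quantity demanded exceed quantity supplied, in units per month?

1260

Without the control the market clears where 11634 - 7p = 3p - 3366, i.e. p* = 1500 and q* = 1134.
The ceiling of 1374 is below the equilibrium price 1500, so it binds.
At p = 1374: qd = 11634 - 7·1374 = 2016 and qs = 3·1374 - 3366 = 756.
Shortage = qd - qs = 2016 - 756 = 1260.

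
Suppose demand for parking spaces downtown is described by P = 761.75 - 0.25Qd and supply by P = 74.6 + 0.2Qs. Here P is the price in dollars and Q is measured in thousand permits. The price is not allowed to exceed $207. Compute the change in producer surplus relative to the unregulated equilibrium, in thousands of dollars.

Rearranging demand gives Qd = 3047 - 4P; rearranging supply gives Qs = 5P - 373. Equilibrium: 3047 - 4P = 5P - 373, so 3420 = 9P and P* = 380, Q* = 1527.
Since 207 < 380, the ceiling is binding.
At P = 207: Qd = 3047 - 4·207 = 2219 and Qs = 5·207 - 373 = 662.
Producer surplus without the control is ½ · (380 - 74.6) · 1527 = 233172.9.
With the ceiling, producers sell 662 units at 207, so PS = ½ · (207 - 74.6) · 662 = 43824.4.
Change in producer surplus = 43824.4 - 233172.9 = -189348.5.

-189348.5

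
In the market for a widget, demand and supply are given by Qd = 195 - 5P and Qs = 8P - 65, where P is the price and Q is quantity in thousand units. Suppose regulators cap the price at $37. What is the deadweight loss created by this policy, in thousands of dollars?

In a free market, 195 - 5P = 8P - 65 gives the equilibrium P* = 20, Q* = 95.
The ceiling of 37 is above the equilibrium price 20, so it is not binding; the market clears at P* = 20, Q* = 95.
Since the control does not bind, no trades are prevented and deadweight loss is zero.

0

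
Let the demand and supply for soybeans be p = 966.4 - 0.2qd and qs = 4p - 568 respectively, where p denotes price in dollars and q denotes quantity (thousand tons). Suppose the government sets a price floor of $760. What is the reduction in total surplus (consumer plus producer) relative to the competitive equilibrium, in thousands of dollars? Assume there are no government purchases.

144000

Rearranging demand gives qd = 4832 - 5p. Equilibrium: 4832 - 5p = 4p - 568, so 5400 = 9p and p* = 600, q* = 1832.
Because the floor (760) lies above the market-clearing price, it is binding.
At p = 760: qd = 4832 - 5·760 = 1032 and qs = 4·760 - 568 = 2472.
Quantity traded falls to 1032. At q = 1032 the demand price is (4832 - 1032)/5 = 760 and the supply price is (568 + 1032)/4 = 400.
Deadweight loss = ½ · (760 - 400) · (1832 - 1032) = ½ · 360 · 800 = 144000.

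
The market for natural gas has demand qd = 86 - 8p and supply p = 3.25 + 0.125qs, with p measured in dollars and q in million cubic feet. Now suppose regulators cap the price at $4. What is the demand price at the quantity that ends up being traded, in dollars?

Rearranging supply gives qs = 8p - 26. Without the control the market clears where 86 - 8p = 8p - 26, i.e. p* = 7 and q* = 30.
Because the ceiling (4) lies below the market-clearing price, it is binding.
At p = 4: qd = 86 - 8·4 = 54 and qs = 8·4 - 26 = 6.
Only 6 units reach the market. On the demand curve, the marginal buyer's willingness to pay at q = 6 is (86 - 6)/8 = 10.

10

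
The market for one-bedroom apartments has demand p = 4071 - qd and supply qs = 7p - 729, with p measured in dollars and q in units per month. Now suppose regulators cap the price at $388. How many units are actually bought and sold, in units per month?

1987

Rearranging demand gives qd = 4071 - p. In a free market, 4071 - p = 7p - 729 gives the equilibrium p* = 600, q* = 3471.
Because the ceiling (388) lies below the market-clearing price, it is binding.
At p = 388: qd = 4071 - 388 = 3683 and qs = 7·388 - 729 = 1987.
The quantity actually transacted is the short side, supply: 1987.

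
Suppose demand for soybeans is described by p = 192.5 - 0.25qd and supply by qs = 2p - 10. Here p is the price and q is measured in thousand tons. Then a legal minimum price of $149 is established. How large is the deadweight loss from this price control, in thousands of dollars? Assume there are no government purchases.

2166

Rearranging demand gives qd = 770 - 4p. Equilibrium: 770 - 4p = 2p - 10, so 780 = 6p and p* = 130, q* = 250.
Because the floor (149) lies above the market-clearing price, it is binding.
At p = 149: qd = 770 - 4·149 = 174 and qs = 2·149 - 10 = 288.
Quantity traded falls to 174. At q = 174 the demand price is (770 - 174)/4 = 149 and the supply price is (10 + 174)/2 = 92.
Deadweight loss = ½ · (149 - 92) · (250 - 174) = ½ · 57 · 76 = 2166.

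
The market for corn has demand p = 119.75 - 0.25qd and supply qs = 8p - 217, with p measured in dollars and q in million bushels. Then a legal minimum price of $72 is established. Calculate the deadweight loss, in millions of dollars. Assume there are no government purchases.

588

Rearranging demand gives qd = 479 - 4p. Equilibrium: 479 - 4p = 8p - 217, so 696 = 12p and p* = 58, q* = 247.
Because the floor (72) lies above the market-clearing price, it is binding.
At p = 72: qd = 479 - 4·72 = 191 and qs = 8·72 - 217 = 359.
Quantity traded falls to 191. At q = 191 the demand price is (479 - 191)/4 = 72 and the supply price is (217 + 191)/8 = 51.
Deadweight loss = ½ · (72 - 51) · (247 - 191) = ½ · 21 · 56 = 588.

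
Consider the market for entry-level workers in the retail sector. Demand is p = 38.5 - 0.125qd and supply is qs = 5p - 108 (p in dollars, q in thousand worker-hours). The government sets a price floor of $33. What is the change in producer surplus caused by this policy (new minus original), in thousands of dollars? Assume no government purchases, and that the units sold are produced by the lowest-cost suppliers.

Rearranging demand gives qd = 308 - 8p. Setting quantity demanded equal to quantity supplied, 308 - 8p = 5p - 108, gives p* = 32 and q* = 52.
Since 33 > 32, the floor is binding.
At p = 33: qd = 308 - 8·33 = 44 and qs = 5·33 - 108 = 57.
Producer surplus without the control is ½ · (32 - 21.6) · 52 = 270.4.
With the floor, 44 units are sold at 33. The supply price at q = 44 is 30.4, so PS = ½ · [(33 - 21.6) + (33 - 30.4)] · 44 = 308.
Change in producer surplus = 308 - 270.4 = 37.6.

37.6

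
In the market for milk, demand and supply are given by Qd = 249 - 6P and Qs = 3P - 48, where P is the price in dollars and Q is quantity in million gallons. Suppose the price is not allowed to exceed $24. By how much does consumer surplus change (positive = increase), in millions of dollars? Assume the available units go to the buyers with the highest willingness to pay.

Setting quantity demanded equal to quantity supplied, 249 - 6P = 3P - 48, gives P* = 33 and Q* = 51.
Since 24 < 33, the ceiling is binding.
At P = 24: Qd = 249 - 6·24 = 105 and Qs = 3·24 - 48 = 24.
Consumer surplus without the control is ½ · (41.5 - 33) · 51 = 216.75.
With the ceiling, 24 units are sold at 24 (assume they go to the highest-value buyers). The demand price at Q = 24 is 37.5, so CS = ½ · [(41.5 - 24) + (37.5 - 24)] · 24 = 372.
Change in consumer surplus = 372 - 216.75 = 155.25.

155.25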